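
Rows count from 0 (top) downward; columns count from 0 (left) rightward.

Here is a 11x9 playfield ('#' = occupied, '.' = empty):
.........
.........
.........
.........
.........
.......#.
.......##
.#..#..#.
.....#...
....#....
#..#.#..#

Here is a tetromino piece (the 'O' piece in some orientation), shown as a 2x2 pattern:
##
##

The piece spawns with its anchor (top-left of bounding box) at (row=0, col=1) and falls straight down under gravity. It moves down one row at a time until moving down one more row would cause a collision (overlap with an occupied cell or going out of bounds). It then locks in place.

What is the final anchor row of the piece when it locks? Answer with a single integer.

Spawn at (row=0, col=1). Try each row:
  row 0: fits
  row 1: fits
  row 2: fits
  row 3: fits
  row 4: fits
  row 5: fits
  row 6: blocked -> lock at row 5

Answer: 5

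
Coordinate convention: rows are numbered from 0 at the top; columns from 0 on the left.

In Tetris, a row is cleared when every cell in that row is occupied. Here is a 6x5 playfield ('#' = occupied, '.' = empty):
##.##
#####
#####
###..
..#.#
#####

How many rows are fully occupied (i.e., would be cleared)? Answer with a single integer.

Check each row:
  row 0: 1 empty cell -> not full
  row 1: 0 empty cells -> FULL (clear)
  row 2: 0 empty cells -> FULL (clear)
  row 3: 2 empty cells -> not full
  row 4: 3 empty cells -> not full
  row 5: 0 empty cells -> FULL (clear)
Total rows cleared: 3

Answer: 3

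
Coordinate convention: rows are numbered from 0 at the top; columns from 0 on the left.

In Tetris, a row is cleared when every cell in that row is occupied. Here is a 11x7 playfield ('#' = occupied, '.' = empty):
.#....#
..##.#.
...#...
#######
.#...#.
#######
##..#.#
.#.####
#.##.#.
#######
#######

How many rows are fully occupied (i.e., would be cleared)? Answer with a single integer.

Answer: 4

Derivation:
Check each row:
  row 0: 5 empty cells -> not full
  row 1: 4 empty cells -> not full
  row 2: 6 empty cells -> not full
  row 3: 0 empty cells -> FULL (clear)
  row 4: 5 empty cells -> not full
  row 5: 0 empty cells -> FULL (clear)
  row 6: 3 empty cells -> not full
  row 7: 2 empty cells -> not full
  row 8: 3 empty cells -> not full
  row 9: 0 empty cells -> FULL (clear)
  row 10: 0 empty cells -> FULL (clear)
Total rows cleared: 4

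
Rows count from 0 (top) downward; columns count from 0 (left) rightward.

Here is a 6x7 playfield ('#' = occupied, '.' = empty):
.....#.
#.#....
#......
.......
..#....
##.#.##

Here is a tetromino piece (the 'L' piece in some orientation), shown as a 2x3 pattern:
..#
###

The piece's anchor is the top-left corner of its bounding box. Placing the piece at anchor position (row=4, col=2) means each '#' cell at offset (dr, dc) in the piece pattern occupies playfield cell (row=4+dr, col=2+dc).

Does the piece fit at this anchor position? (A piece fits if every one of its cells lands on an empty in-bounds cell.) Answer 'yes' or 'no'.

Check each piece cell at anchor (4, 2):
  offset (0,2) -> (4,4): empty -> OK
  offset (1,0) -> (5,2): empty -> OK
  offset (1,1) -> (5,3): occupied ('#') -> FAIL
  offset (1,2) -> (5,4): empty -> OK
All cells valid: no

Answer: no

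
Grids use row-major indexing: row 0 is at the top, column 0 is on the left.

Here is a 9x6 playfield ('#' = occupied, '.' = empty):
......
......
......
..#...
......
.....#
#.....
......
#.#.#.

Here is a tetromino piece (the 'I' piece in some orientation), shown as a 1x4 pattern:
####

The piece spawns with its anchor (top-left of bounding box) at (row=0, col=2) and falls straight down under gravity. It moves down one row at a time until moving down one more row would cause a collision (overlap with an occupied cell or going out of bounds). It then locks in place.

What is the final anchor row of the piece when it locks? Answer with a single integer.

Spawn at (row=0, col=2). Try each row:
  row 0: fits
  row 1: fits
  row 2: fits
  row 3: blocked -> lock at row 2

Answer: 2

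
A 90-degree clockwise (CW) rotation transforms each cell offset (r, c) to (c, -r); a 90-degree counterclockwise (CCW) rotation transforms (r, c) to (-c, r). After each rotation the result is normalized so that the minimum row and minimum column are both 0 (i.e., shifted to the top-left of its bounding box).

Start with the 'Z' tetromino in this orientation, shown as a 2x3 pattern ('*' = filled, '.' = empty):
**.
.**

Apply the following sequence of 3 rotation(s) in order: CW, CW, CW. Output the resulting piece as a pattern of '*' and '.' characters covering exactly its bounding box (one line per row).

Start:
**.
.**
After rotation 1 (CW):
.*
**
*.
After rotation 2 (CW):
**.
.**
After rotation 3 (CW):
.*
**
*.

Answer: .*
**
*.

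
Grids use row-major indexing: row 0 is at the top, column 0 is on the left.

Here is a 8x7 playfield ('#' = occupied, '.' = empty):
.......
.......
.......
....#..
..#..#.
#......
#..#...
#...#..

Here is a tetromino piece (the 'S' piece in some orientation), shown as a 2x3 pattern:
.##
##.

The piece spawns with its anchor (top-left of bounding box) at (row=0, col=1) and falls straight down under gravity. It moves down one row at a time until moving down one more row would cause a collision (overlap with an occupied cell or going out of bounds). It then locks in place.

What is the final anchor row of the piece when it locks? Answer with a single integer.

Answer: 2

Derivation:
Spawn at (row=0, col=1). Try each row:
  row 0: fits
  row 1: fits
  row 2: fits
  row 3: blocked -> lock at row 2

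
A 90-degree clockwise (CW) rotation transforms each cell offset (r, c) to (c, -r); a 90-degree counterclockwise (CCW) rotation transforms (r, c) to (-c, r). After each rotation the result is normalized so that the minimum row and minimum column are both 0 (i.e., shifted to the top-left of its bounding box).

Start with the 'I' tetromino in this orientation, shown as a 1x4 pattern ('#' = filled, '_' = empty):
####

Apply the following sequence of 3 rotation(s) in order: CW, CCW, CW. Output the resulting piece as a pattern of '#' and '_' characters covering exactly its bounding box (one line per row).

Answer: #
#
#
#

Derivation:
Start:
####
After rotation 1 (CW):
#
#
#
#
After rotation 2 (CCW):
####
After rotation 3 (CW):
#
#
#
#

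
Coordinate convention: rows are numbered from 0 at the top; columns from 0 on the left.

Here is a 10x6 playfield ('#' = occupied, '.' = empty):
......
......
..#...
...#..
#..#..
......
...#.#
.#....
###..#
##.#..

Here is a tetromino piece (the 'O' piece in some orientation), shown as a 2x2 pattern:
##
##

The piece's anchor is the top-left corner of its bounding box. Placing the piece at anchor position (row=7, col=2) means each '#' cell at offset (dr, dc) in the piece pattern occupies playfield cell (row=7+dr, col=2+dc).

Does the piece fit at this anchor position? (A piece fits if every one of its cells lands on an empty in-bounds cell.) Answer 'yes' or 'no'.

Check each piece cell at anchor (7, 2):
  offset (0,0) -> (7,2): empty -> OK
  offset (0,1) -> (7,3): empty -> OK
  offset (1,0) -> (8,2): occupied ('#') -> FAIL
  offset (1,1) -> (8,3): empty -> OK
All cells valid: no

Answer: no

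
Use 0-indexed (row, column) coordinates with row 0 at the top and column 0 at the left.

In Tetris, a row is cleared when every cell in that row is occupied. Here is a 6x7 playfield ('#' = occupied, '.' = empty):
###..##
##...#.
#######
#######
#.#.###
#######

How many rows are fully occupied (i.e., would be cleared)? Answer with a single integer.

Check each row:
  row 0: 2 empty cells -> not full
  row 1: 4 empty cells -> not full
  row 2: 0 empty cells -> FULL (clear)
  row 3: 0 empty cells -> FULL (clear)
  row 4: 2 empty cells -> not full
  row 5: 0 empty cells -> FULL (clear)
Total rows cleared: 3

Answer: 3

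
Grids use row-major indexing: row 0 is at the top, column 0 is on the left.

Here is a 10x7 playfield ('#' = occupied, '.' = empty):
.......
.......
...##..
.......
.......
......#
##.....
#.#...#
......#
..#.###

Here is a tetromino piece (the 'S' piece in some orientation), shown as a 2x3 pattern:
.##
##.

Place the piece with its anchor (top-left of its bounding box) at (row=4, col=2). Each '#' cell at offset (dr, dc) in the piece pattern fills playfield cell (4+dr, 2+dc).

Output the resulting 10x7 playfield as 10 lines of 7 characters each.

Fill (4+0,2+1) = (4,3)
Fill (4+0,2+2) = (4,4)
Fill (4+1,2+0) = (5,2)
Fill (4+1,2+1) = (5,3)

Answer: .......
.......
...##..
.......
...##..
..##..#
##.....
#.#...#
......#
..#.###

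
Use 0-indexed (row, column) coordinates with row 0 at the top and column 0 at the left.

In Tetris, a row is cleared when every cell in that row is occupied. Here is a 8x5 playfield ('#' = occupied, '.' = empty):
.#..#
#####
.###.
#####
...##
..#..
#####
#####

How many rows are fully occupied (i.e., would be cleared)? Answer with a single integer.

Check each row:
  row 0: 3 empty cells -> not full
  row 1: 0 empty cells -> FULL (clear)
  row 2: 2 empty cells -> not full
  row 3: 0 empty cells -> FULL (clear)
  row 4: 3 empty cells -> not full
  row 5: 4 empty cells -> not full
  row 6: 0 empty cells -> FULL (clear)
  row 7: 0 empty cells -> FULL (clear)
Total rows cleared: 4

Answer: 4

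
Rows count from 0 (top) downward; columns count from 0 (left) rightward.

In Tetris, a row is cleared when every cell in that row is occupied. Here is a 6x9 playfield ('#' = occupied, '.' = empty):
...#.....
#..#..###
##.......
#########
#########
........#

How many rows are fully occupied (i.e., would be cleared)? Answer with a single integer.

Answer: 2

Derivation:
Check each row:
  row 0: 8 empty cells -> not full
  row 1: 4 empty cells -> not full
  row 2: 7 empty cells -> not full
  row 3: 0 empty cells -> FULL (clear)
  row 4: 0 empty cells -> FULL (clear)
  row 5: 8 empty cells -> not full
Total rows cleared: 2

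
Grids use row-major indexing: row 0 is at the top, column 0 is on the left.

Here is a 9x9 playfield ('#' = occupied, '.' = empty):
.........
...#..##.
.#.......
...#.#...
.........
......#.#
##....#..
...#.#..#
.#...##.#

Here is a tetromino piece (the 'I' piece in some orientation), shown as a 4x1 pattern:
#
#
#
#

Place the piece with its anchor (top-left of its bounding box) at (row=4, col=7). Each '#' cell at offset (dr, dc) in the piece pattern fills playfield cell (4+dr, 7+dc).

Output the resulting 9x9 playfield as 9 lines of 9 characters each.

Fill (4+0,7+0) = (4,7)
Fill (4+1,7+0) = (5,7)
Fill (4+2,7+0) = (6,7)
Fill (4+3,7+0) = (7,7)

Answer: .........
...#..##.
.#.......
...#.#...
.......#.
......###
##....##.
...#.#.##
.#...##.#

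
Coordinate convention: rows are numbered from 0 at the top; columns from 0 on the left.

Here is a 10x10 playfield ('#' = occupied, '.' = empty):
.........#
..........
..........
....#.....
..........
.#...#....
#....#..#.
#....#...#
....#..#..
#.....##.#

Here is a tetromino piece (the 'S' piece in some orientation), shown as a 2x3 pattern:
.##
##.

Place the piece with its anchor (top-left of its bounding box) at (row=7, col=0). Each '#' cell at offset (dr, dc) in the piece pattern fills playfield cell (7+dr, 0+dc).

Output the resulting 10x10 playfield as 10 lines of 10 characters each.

Fill (7+0,0+1) = (7,1)
Fill (7+0,0+2) = (7,2)
Fill (7+1,0+0) = (8,0)
Fill (7+1,0+1) = (8,1)

Answer: .........#
..........
..........
....#.....
..........
.#...#....
#....#..#.
###..#...#
##..#..#..
#.....##.#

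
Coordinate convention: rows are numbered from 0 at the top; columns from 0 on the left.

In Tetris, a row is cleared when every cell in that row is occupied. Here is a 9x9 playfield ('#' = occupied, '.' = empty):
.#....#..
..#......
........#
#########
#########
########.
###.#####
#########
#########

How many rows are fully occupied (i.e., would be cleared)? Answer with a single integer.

Answer: 4

Derivation:
Check each row:
  row 0: 7 empty cells -> not full
  row 1: 8 empty cells -> not full
  row 2: 8 empty cells -> not full
  row 3: 0 empty cells -> FULL (clear)
  row 4: 0 empty cells -> FULL (clear)
  row 5: 1 empty cell -> not full
  row 6: 1 empty cell -> not full
  row 7: 0 empty cells -> FULL (clear)
  row 8: 0 empty cells -> FULL (clear)
Total rows cleared: 4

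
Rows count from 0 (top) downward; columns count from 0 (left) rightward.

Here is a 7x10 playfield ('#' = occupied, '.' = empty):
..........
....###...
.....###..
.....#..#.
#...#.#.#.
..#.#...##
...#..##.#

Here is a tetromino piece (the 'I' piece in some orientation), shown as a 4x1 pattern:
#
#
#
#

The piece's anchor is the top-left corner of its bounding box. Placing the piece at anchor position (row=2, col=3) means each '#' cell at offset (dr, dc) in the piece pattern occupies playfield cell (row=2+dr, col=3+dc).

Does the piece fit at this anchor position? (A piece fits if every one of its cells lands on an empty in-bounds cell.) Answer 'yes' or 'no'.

Answer: yes

Derivation:
Check each piece cell at anchor (2, 3):
  offset (0,0) -> (2,3): empty -> OK
  offset (1,0) -> (3,3): empty -> OK
  offset (2,0) -> (4,3): empty -> OK
  offset (3,0) -> (5,3): empty -> OK
All cells valid: yes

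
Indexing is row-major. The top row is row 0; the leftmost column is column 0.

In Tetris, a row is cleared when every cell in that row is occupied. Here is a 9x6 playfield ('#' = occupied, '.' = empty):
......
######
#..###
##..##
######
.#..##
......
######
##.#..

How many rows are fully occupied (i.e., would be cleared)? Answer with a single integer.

Answer: 3

Derivation:
Check each row:
  row 0: 6 empty cells -> not full
  row 1: 0 empty cells -> FULL (clear)
  row 2: 2 empty cells -> not full
  row 3: 2 empty cells -> not full
  row 4: 0 empty cells -> FULL (clear)
  row 5: 3 empty cells -> not full
  row 6: 6 empty cells -> not full
  row 7: 0 empty cells -> FULL (clear)
  row 8: 3 empty cells -> not full
Total rows cleared: 3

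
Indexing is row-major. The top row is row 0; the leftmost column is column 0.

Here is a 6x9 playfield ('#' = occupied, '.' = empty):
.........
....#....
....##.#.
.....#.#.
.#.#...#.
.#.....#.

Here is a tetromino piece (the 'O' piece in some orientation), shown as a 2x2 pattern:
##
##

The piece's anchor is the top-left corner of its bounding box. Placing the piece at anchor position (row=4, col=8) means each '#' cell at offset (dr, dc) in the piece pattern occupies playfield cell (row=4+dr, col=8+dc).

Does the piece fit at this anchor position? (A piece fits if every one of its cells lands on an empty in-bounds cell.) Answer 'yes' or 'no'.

Answer: no

Derivation:
Check each piece cell at anchor (4, 8):
  offset (0,0) -> (4,8): empty -> OK
  offset (0,1) -> (4,9): out of bounds -> FAIL
  offset (1,0) -> (5,8): empty -> OK
  offset (1,1) -> (5,9): out of bounds -> FAIL
All cells valid: no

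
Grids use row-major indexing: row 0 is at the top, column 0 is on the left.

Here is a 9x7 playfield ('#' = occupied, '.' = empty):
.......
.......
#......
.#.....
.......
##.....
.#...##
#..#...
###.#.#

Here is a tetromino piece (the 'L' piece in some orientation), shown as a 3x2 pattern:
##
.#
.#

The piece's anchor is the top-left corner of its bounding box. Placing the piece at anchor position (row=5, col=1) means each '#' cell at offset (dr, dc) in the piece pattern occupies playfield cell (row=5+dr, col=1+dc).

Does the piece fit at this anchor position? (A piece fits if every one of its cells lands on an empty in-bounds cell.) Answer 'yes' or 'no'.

Answer: no

Derivation:
Check each piece cell at anchor (5, 1):
  offset (0,0) -> (5,1): occupied ('#') -> FAIL
  offset (0,1) -> (5,2): empty -> OK
  offset (1,1) -> (6,2): empty -> OK
  offset (2,1) -> (7,2): empty -> OK
All cells valid: no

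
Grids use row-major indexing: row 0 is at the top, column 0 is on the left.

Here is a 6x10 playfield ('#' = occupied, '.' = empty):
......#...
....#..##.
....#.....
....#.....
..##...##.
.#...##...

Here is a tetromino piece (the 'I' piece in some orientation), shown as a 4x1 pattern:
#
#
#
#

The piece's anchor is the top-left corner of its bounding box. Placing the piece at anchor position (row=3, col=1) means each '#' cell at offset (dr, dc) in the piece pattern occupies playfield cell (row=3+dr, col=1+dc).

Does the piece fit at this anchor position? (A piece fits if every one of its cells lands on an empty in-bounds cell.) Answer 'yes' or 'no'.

Check each piece cell at anchor (3, 1):
  offset (0,0) -> (3,1): empty -> OK
  offset (1,0) -> (4,1): empty -> OK
  offset (2,0) -> (5,1): occupied ('#') -> FAIL
  offset (3,0) -> (6,1): out of bounds -> FAIL
All cells valid: no

Answer: no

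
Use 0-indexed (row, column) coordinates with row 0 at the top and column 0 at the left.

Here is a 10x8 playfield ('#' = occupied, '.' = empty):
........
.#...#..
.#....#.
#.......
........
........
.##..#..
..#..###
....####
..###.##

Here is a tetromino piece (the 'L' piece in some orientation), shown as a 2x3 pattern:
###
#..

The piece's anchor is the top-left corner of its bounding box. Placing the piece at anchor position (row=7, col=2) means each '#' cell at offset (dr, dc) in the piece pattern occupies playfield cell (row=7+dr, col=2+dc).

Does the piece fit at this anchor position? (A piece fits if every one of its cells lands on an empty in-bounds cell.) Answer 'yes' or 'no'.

Check each piece cell at anchor (7, 2):
  offset (0,0) -> (7,2): occupied ('#') -> FAIL
  offset (0,1) -> (7,3): empty -> OK
  offset (0,2) -> (7,4): empty -> OK
  offset (1,0) -> (8,2): empty -> OK
All cells valid: no

Answer: no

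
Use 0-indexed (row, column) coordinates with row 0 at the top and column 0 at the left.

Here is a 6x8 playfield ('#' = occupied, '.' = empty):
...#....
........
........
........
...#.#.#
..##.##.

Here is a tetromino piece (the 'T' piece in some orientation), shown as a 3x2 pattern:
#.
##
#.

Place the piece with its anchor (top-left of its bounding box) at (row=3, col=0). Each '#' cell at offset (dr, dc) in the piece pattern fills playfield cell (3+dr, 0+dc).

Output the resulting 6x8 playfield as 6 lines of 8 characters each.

Answer: ...#....
........
........
#.......
##.#.#.#
#.##.##.

Derivation:
Fill (3+0,0+0) = (3,0)
Fill (3+1,0+0) = (4,0)
Fill (3+1,0+1) = (4,1)
Fill (3+2,0+0) = (5,0)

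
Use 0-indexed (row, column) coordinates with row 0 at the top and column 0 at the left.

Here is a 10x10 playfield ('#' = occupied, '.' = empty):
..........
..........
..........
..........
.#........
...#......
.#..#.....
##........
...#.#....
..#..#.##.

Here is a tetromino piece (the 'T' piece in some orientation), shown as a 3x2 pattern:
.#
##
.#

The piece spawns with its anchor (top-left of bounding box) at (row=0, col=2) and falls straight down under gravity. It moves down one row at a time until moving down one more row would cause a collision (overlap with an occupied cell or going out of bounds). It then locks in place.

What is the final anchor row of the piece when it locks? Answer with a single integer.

Spawn at (row=0, col=2). Try each row:
  row 0: fits
  row 1: fits
  row 2: fits
  row 3: blocked -> lock at row 2

Answer: 2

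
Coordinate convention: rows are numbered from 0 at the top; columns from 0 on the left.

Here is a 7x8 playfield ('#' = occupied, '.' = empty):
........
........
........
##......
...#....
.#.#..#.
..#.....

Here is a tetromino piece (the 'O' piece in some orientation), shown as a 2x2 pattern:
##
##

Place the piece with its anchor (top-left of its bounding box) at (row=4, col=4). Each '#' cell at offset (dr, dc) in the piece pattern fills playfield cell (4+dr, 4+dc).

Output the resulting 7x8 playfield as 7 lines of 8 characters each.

Fill (4+0,4+0) = (4,4)
Fill (4+0,4+1) = (4,5)
Fill (4+1,4+0) = (5,4)
Fill (4+1,4+1) = (5,5)

Answer: ........
........
........
##......
...###..
.#.####.
..#.....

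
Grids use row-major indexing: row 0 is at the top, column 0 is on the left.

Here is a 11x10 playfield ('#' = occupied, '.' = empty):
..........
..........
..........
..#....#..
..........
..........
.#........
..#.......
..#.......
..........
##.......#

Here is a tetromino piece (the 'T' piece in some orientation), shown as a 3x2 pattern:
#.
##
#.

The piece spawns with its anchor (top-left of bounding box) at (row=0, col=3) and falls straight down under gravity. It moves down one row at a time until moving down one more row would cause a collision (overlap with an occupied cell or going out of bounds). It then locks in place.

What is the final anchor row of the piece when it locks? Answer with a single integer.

Spawn at (row=0, col=3). Try each row:
  row 0: fits
  row 1: fits
  row 2: fits
  row 3: fits
  row 4: fits
  row 5: fits
  row 6: fits
  row 7: fits
  row 8: fits
  row 9: blocked -> lock at row 8

Answer: 8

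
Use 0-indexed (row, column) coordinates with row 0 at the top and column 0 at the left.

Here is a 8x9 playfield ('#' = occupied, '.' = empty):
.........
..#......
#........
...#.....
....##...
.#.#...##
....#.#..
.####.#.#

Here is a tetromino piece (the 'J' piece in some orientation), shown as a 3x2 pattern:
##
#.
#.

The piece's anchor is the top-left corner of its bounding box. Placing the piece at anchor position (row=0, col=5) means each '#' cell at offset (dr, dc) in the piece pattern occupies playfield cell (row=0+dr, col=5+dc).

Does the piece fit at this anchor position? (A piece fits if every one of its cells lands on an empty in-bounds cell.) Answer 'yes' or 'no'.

Answer: yes

Derivation:
Check each piece cell at anchor (0, 5):
  offset (0,0) -> (0,5): empty -> OK
  offset (0,1) -> (0,6): empty -> OK
  offset (1,0) -> (1,5): empty -> OK
  offset (2,0) -> (2,5): empty -> OK
All cells valid: yes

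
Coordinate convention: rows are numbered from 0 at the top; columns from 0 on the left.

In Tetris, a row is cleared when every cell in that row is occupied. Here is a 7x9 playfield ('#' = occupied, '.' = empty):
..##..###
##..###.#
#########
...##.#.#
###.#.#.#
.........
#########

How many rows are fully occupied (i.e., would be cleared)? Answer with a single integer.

Check each row:
  row 0: 4 empty cells -> not full
  row 1: 3 empty cells -> not full
  row 2: 0 empty cells -> FULL (clear)
  row 3: 5 empty cells -> not full
  row 4: 3 empty cells -> not full
  row 5: 9 empty cells -> not full
  row 6: 0 empty cells -> FULL (clear)
Total rows cleared: 2

Answer: 2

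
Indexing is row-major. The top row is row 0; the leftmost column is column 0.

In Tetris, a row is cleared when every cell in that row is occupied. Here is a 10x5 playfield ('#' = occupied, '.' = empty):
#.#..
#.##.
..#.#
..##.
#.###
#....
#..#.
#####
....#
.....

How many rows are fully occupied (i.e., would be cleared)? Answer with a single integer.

Answer: 1

Derivation:
Check each row:
  row 0: 3 empty cells -> not full
  row 1: 2 empty cells -> not full
  row 2: 3 empty cells -> not full
  row 3: 3 empty cells -> not full
  row 4: 1 empty cell -> not full
  row 5: 4 empty cells -> not full
  row 6: 3 empty cells -> not full
  row 7: 0 empty cells -> FULL (clear)
  row 8: 4 empty cells -> not full
  row 9: 5 empty cells -> not full
Total rows cleared: 1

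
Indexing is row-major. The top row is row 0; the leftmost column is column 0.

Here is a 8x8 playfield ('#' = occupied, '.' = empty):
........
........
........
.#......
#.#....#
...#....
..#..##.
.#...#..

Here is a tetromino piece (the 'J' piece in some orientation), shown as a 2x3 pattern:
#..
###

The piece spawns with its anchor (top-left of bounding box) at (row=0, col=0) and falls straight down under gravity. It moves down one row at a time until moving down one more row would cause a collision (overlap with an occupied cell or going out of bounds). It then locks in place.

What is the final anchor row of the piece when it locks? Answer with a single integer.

Spawn at (row=0, col=0). Try each row:
  row 0: fits
  row 1: fits
  row 2: blocked -> lock at row 1

Answer: 1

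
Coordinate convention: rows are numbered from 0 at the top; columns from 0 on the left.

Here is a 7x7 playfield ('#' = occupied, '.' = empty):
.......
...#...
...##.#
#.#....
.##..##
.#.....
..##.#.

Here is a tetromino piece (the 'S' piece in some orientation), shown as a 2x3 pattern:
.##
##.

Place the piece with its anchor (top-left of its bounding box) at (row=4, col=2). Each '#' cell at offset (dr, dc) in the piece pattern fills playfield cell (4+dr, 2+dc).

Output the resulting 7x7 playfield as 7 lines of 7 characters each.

Answer: .......
...#...
...##.#
#.#....
.######
.###...
..##.#.

Derivation:
Fill (4+0,2+1) = (4,3)
Fill (4+0,2+2) = (4,4)
Fill (4+1,2+0) = (5,2)
Fill (4+1,2+1) = (5,3)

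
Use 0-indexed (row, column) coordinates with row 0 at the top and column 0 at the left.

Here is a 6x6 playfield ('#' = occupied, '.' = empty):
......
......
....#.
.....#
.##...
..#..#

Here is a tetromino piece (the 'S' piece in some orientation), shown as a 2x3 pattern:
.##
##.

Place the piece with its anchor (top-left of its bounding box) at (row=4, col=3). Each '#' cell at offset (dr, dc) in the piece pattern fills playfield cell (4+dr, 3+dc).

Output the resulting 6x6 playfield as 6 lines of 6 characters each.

Answer: ......
......
....#.
.....#
.##.##
..####

Derivation:
Fill (4+0,3+1) = (4,4)
Fill (4+0,3+2) = (4,5)
Fill (4+1,3+0) = (5,3)
Fill (4+1,3+1) = (5,4)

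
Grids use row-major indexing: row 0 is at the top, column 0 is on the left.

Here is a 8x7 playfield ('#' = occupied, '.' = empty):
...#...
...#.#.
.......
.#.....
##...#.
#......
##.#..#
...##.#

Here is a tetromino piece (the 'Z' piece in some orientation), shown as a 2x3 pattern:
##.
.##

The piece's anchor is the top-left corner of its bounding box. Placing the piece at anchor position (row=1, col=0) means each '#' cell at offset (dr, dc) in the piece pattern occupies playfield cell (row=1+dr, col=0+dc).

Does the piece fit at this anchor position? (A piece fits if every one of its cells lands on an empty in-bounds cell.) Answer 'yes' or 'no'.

Check each piece cell at anchor (1, 0):
  offset (0,0) -> (1,0): empty -> OK
  offset (0,1) -> (1,1): empty -> OK
  offset (1,1) -> (2,1): empty -> OK
  offset (1,2) -> (2,2): empty -> OK
All cells valid: yes

Answer: yes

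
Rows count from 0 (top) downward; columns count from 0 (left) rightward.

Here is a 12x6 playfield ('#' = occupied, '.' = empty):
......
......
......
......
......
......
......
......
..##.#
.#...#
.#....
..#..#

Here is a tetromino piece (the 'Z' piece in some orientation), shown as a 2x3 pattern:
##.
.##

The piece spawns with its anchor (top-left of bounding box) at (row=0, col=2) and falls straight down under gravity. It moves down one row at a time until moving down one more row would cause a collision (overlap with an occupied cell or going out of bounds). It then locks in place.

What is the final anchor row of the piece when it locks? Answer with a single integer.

Spawn at (row=0, col=2). Try each row:
  row 0: fits
  row 1: fits
  row 2: fits
  row 3: fits
  row 4: fits
  row 5: fits
  row 6: fits
  row 7: blocked -> lock at row 6

Answer: 6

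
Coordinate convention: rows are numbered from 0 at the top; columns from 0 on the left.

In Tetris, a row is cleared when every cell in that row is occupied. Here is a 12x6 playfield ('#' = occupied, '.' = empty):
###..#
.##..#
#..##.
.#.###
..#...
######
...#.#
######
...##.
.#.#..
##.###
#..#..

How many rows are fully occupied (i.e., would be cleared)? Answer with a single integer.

Check each row:
  row 0: 2 empty cells -> not full
  row 1: 3 empty cells -> not full
  row 2: 3 empty cells -> not full
  row 3: 2 empty cells -> not full
  row 4: 5 empty cells -> not full
  row 5: 0 empty cells -> FULL (clear)
  row 6: 4 empty cells -> not full
  row 7: 0 empty cells -> FULL (clear)
  row 8: 4 empty cells -> not full
  row 9: 4 empty cells -> not full
  row 10: 1 empty cell -> not full
  row 11: 4 empty cells -> not full
Total rows cleared: 2

Answer: 2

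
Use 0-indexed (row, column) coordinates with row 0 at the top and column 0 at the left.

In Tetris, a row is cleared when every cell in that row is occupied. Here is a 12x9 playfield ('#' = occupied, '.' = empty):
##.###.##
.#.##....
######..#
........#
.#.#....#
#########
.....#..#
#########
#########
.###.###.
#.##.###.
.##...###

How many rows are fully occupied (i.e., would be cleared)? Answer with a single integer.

Answer: 3

Derivation:
Check each row:
  row 0: 2 empty cells -> not full
  row 1: 6 empty cells -> not full
  row 2: 2 empty cells -> not full
  row 3: 8 empty cells -> not full
  row 4: 6 empty cells -> not full
  row 5: 0 empty cells -> FULL (clear)
  row 6: 7 empty cells -> not full
  row 7: 0 empty cells -> FULL (clear)
  row 8: 0 empty cells -> FULL (clear)
  row 9: 3 empty cells -> not full
  row 10: 3 empty cells -> not full
  row 11: 4 empty cells -> not full
Total rows cleared: 3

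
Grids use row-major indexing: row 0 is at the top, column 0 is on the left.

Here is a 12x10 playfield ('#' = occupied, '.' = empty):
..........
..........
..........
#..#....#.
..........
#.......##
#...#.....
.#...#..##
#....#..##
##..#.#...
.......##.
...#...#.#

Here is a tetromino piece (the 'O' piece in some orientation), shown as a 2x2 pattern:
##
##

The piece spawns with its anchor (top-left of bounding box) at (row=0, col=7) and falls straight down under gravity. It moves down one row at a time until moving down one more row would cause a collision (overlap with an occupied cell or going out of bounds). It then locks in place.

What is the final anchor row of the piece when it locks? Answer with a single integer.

Spawn at (row=0, col=7). Try each row:
  row 0: fits
  row 1: fits
  row 2: blocked -> lock at row 1

Answer: 1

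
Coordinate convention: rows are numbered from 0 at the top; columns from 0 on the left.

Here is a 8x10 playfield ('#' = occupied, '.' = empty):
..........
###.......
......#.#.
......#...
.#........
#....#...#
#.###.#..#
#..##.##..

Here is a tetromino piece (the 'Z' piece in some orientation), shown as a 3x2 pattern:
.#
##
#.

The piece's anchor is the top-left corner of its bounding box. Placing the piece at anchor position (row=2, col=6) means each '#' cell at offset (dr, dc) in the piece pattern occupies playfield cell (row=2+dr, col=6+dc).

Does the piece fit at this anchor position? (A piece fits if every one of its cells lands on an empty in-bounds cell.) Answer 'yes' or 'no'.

Check each piece cell at anchor (2, 6):
  offset (0,1) -> (2,7): empty -> OK
  offset (1,0) -> (3,6): occupied ('#') -> FAIL
  offset (1,1) -> (3,7): empty -> OK
  offset (2,0) -> (4,6): empty -> OK
All cells valid: no

Answer: no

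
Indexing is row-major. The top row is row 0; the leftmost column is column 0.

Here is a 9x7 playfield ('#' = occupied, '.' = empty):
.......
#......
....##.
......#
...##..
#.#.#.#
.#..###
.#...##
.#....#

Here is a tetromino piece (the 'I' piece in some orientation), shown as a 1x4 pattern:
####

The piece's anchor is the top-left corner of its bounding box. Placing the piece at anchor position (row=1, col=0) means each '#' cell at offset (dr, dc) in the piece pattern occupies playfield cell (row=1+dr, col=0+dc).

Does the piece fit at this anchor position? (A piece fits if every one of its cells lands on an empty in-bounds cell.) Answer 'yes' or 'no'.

Answer: no

Derivation:
Check each piece cell at anchor (1, 0):
  offset (0,0) -> (1,0): occupied ('#') -> FAIL
  offset (0,1) -> (1,1): empty -> OK
  offset (0,2) -> (1,2): empty -> OK
  offset (0,3) -> (1,3): empty -> OK
All cells valid: no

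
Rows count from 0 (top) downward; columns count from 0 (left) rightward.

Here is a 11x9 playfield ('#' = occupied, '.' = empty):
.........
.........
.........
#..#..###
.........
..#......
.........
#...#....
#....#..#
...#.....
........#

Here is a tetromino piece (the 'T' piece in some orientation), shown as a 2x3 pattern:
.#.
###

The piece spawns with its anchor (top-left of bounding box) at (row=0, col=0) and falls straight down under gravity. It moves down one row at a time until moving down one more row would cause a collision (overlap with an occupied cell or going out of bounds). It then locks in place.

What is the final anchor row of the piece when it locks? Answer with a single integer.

Spawn at (row=0, col=0). Try each row:
  row 0: fits
  row 1: fits
  row 2: blocked -> lock at row 1

Answer: 1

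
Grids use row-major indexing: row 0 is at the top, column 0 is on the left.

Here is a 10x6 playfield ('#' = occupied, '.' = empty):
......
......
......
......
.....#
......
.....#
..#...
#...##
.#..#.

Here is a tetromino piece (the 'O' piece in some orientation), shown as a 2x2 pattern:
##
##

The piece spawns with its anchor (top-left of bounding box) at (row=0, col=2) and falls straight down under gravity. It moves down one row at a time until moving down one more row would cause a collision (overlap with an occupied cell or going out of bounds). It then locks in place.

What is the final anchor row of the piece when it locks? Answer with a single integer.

Answer: 5

Derivation:
Spawn at (row=0, col=2). Try each row:
  row 0: fits
  row 1: fits
  row 2: fits
  row 3: fits
  row 4: fits
  row 5: fits
  row 6: blocked -> lock at row 5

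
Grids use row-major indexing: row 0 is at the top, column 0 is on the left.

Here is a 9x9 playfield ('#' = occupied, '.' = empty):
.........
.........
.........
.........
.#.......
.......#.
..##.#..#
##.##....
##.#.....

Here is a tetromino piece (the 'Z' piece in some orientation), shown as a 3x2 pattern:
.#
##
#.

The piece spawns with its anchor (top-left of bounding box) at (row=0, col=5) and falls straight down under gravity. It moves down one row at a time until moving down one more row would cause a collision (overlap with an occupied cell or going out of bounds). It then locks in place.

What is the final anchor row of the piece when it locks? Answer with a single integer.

Spawn at (row=0, col=5). Try each row:
  row 0: fits
  row 1: fits
  row 2: fits
  row 3: fits
  row 4: blocked -> lock at row 3

Answer: 3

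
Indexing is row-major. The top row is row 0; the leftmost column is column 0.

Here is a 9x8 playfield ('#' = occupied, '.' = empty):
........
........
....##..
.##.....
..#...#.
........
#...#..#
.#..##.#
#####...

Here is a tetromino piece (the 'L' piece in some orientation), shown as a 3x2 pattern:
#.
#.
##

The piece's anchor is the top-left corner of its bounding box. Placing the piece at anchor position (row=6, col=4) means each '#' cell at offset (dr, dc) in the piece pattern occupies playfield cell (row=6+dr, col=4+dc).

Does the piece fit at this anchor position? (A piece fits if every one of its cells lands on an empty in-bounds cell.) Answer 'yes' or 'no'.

Check each piece cell at anchor (6, 4):
  offset (0,0) -> (6,4): occupied ('#') -> FAIL
  offset (1,0) -> (7,4): occupied ('#') -> FAIL
  offset (2,0) -> (8,4): occupied ('#') -> FAIL
  offset (2,1) -> (8,5): empty -> OK
All cells valid: no

Answer: no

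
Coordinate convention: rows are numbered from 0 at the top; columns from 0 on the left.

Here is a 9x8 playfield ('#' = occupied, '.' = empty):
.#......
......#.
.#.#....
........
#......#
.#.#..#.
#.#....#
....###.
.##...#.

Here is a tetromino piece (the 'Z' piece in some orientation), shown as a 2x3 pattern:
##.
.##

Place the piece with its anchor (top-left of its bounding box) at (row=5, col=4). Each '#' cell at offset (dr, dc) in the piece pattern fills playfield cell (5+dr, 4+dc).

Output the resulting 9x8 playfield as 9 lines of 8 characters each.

Answer: .#......
......#.
.#.#....
........
#......#
.#.####.
#.#..###
....###.
.##...#.

Derivation:
Fill (5+0,4+0) = (5,4)
Fill (5+0,4+1) = (5,5)
Fill (5+1,4+1) = (6,5)
Fill (5+1,4+2) = (6,6)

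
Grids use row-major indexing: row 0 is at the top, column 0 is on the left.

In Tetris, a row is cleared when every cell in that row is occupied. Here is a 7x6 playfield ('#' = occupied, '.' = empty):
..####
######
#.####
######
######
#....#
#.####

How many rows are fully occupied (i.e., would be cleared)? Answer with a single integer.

Answer: 3

Derivation:
Check each row:
  row 0: 2 empty cells -> not full
  row 1: 0 empty cells -> FULL (clear)
  row 2: 1 empty cell -> not full
  row 3: 0 empty cells -> FULL (clear)
  row 4: 0 empty cells -> FULL (clear)
  row 5: 4 empty cells -> not full
  row 6: 1 empty cell -> not full
Total rows cleared: 3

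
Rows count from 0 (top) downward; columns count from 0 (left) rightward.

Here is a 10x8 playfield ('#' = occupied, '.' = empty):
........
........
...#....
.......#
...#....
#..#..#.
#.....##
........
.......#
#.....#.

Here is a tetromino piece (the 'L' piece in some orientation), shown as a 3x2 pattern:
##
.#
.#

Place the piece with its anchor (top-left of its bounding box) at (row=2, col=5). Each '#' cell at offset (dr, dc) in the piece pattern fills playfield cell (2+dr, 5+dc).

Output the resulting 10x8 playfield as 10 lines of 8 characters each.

Answer: ........
........
...#.##.
......##
...#..#.
#..#..#.
#.....##
........
.......#
#.....#.

Derivation:
Fill (2+0,5+0) = (2,5)
Fill (2+0,5+1) = (2,6)
Fill (2+1,5+1) = (3,6)
Fill (2+2,5+1) = (4,6)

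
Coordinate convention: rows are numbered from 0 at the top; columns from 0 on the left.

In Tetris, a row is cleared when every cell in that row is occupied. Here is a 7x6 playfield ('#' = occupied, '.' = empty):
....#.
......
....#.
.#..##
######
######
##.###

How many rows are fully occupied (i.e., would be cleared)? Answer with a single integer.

Answer: 2

Derivation:
Check each row:
  row 0: 5 empty cells -> not full
  row 1: 6 empty cells -> not full
  row 2: 5 empty cells -> not full
  row 3: 3 empty cells -> not full
  row 4: 0 empty cells -> FULL (clear)
  row 5: 0 empty cells -> FULL (clear)
  row 6: 1 empty cell -> not full
Total rows cleared: 2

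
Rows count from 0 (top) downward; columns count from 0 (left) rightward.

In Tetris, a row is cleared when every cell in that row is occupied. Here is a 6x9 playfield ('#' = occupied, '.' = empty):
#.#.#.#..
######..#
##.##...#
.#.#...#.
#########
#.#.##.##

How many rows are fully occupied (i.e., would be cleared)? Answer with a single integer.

Answer: 1

Derivation:
Check each row:
  row 0: 5 empty cells -> not full
  row 1: 2 empty cells -> not full
  row 2: 4 empty cells -> not full
  row 3: 6 empty cells -> not full
  row 4: 0 empty cells -> FULL (clear)
  row 5: 3 empty cells -> not full
Total rows cleared: 1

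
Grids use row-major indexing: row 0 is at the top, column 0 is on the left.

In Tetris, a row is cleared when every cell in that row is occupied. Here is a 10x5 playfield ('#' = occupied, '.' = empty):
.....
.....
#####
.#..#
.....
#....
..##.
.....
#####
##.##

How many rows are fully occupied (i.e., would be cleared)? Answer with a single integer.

Check each row:
  row 0: 5 empty cells -> not full
  row 1: 5 empty cells -> not full
  row 2: 0 empty cells -> FULL (clear)
  row 3: 3 empty cells -> not full
  row 4: 5 empty cells -> not full
  row 5: 4 empty cells -> not full
  row 6: 3 empty cells -> not full
  row 7: 5 empty cells -> not full
  row 8: 0 empty cells -> FULL (clear)
  row 9: 1 empty cell -> not full
Total rows cleared: 2

Answer: 2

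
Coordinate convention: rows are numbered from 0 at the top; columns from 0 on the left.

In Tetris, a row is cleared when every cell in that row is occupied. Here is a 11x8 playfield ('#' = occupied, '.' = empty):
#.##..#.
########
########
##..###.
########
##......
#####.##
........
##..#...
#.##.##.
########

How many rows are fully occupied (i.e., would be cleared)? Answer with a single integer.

Check each row:
  row 0: 4 empty cells -> not full
  row 1: 0 empty cells -> FULL (clear)
  row 2: 0 empty cells -> FULL (clear)
  row 3: 3 empty cells -> not full
  row 4: 0 empty cells -> FULL (clear)
  row 5: 6 empty cells -> not full
  row 6: 1 empty cell -> not full
  row 7: 8 empty cells -> not full
  row 8: 5 empty cells -> not full
  row 9: 3 empty cells -> not full
  row 10: 0 empty cells -> FULL (clear)
Total rows cleared: 4

Answer: 4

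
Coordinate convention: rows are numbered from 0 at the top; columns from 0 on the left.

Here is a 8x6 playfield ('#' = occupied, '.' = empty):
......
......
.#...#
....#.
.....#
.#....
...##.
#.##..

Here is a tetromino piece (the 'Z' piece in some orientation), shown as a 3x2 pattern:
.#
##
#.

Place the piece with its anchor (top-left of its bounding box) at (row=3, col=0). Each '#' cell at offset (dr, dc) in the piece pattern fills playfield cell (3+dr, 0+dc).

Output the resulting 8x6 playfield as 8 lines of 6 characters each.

Answer: ......
......
.#...#
.#..#.
##...#
##....
...##.
#.##..

Derivation:
Fill (3+0,0+1) = (3,1)
Fill (3+1,0+0) = (4,0)
Fill (3+1,0+1) = (4,1)
Fill (3+2,0+0) = (5,0)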